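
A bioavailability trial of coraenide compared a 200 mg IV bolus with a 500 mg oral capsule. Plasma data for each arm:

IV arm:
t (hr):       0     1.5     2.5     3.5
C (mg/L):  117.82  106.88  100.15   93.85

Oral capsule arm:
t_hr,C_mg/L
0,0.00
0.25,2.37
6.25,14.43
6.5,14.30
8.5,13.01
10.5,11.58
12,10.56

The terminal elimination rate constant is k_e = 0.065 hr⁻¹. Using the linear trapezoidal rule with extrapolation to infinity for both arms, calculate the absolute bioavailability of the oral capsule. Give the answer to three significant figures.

F = 0.0629

Trapezoidal AUC_0→3.5 (IV):
  [0→1.5]: (117.82+106.88)/2 × 1.5 = 168.525
  [1.5→2.5]: (106.88+100.15)/2 × 1 = 103.515
  [2.5→3.5]: (100.15+93.85)/2 × 1 = 97.0
  Sum = 369.04 mg/L·hr
IV tail: 93.85/0.065 = 1443.846; AUC_iv,0→∞ = 369.04 + 1443.846 = 1812.886 mg/L·hr
Trapezoidal AUC_0→12 (oral capsule):
  [0→0.25]: (0.00+2.37)/2 × 0.25 = 0.29625
  [0.25→6.25]: (2.37+14.43)/2 × 6 = 50.4
  [6.25→6.5]: (14.43+14.30)/2 × 0.25 = 3.59125
  [6.5→8.5]: (14.30+13.01)/2 × 2 = 27.31
  [8.5→10.5]: (13.01+11.58)/2 × 2 = 24.59
  [10.5→12]: (11.58+10.56)/2 × 1.5 = 16.605
  Sum = 122.7925 mg/L·hr
oral capsule tail: 10.56/0.065 = 162.462; AUC_ev,0→∞ = 122.7925 + 162.462 = 285.2545 mg/L·hr
F = (AUC_ev/D_ev)/(AUC_iv/D_iv) = (285.2545/500)/(1812.886/200) = 0.570509/9.06443 = 0.0629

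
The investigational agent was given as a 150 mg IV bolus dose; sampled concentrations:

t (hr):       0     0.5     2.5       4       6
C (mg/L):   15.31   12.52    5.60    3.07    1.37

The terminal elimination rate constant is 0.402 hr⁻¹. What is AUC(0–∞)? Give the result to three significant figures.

Trapezoidal AUC_0→6:
  [0→0.5]: (15.31+12.52)/2 × 0.5 = 6.9575
  [0.5→2.5]: (12.52+5.60)/2 × 2 = 18.12
  [2.5→4]: (5.60+3.07)/2 × 1.5 = 6.5025
  [4→6]: (3.07+1.37)/2 × 2 = 4.44
  Sum = 36.02 mg/L·hr
Extrapolated tail: C_last / k_e = 1.37 / 0.402 = 3.408
AUC_0→∞ = 36.02 + 3.408 = 39.428 mg/L·hr

AUC = 39.4 mg/L·hr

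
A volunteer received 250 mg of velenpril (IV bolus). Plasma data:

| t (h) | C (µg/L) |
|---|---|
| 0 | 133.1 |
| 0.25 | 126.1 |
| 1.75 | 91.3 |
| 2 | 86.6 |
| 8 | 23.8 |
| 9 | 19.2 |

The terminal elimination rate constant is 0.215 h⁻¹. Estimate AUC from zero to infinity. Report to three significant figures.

AUC = 660 µg/L·h

Trapezoidal AUC_0→9:
  [0→0.25]: (133.1+126.1)/2 × 0.25 = 32.4
  [0.25→1.75]: (126.1+91.3)/2 × 1.5 = 163.05
  [1.75→2]: (91.3+86.6)/2 × 0.25 = 22.2375
  [2→8]: (86.6+23.8)/2 × 6 = 331.2
  [8→9]: (23.8+19.2)/2 × 1 = 21.5
  Sum = 570.3875 µg/L·h
Extrapolated tail: C_last / k_e = 19.2 / 0.215 = 89.302
AUC_0→∞ = 570.3875 + 89.302 = 659.6895 µg/L·h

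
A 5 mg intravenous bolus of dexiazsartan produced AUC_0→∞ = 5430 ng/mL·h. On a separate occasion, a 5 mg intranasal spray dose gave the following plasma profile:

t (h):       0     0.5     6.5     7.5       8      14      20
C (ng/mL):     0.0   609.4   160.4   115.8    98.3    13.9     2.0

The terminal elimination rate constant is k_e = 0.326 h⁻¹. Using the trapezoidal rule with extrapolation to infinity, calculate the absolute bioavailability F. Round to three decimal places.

F = 0.561

Trapezoidal AUC_0→20 (intranasal spray):
  [0→0.5]: (0.0+609.4)/2 × 0.5 = 152.35
  [0.5→6.5]: (609.4+160.4)/2 × 6 = 2309.4
  [6.5→7.5]: (160.4+115.8)/2 × 1 = 138.1
  [7.5→8]: (115.8+98.3)/2 × 0.5 = 53.525
  [8→14]: (98.3+13.9)/2 × 6 = 336.6
  [14→20]: (13.9+2.0)/2 × 6 = 47.7
  Sum = 3037.675 ng/mL·h
Tail: C_last/k_e = 2.0/0.326 = 6.135
AUC_0→∞ (intranasal spray) = 3037.675 + 6.135 = 3043.81 ng/mL·h
F = (AUC_ev/D_ev)/(AUC_iv/D_iv) = (3043.81/5)/(5430/5) = 608.762/1086 = 0.5606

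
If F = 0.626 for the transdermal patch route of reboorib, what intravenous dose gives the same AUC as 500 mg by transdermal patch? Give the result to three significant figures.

Systemic exposure from an extravascular dose = F × D_ev, so the equivalent IV dose is F × D_ev.
D_iv = F × D_ev = 0.626 × 500 = 313 mg

D_iv = 313 mg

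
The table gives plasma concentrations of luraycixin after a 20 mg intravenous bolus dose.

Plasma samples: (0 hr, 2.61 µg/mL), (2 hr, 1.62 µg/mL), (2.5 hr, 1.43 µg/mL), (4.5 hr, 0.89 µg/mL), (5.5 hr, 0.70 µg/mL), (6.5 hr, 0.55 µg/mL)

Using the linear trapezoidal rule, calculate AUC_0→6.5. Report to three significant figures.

Trapezoidal AUC_0→6.5:
  [0→2]: (2.61+1.62)/2 × 2 = 4.23
  [2→2.5]: (1.62+1.43)/2 × 0.5 = 0.7625
  [2.5→4.5]: (1.43+0.89)/2 × 2 = 2.32
  [4.5→5.5]: (0.89+0.70)/2 × 1 = 0.795
  [5.5→6.5]: (0.70+0.55)/2 × 1 = 0.625
  Sum = 8.7325 µg/mL·hr

AUC = 8.73 µg/mL·hr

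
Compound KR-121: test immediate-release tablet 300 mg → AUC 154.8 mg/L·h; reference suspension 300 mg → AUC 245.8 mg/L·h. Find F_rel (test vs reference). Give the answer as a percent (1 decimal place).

F_rel = (AUC_test/D_test) / (AUC_ref/D_ref)
      = (154.8/300) / (245.8/300)
      = 0.516 / 0.819333 = 0.6298 = 62.98%

F_rel = 63.0%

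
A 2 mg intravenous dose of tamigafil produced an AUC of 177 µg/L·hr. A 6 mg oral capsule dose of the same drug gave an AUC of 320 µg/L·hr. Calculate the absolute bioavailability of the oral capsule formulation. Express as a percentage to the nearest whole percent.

F = 60%

F = (AUC_ev / D_ev) / (AUC_iv / D_iv)
  = (320/6) / (177/2)
  = 53.3333 / 88.5 = 0.6026
  = 60.26%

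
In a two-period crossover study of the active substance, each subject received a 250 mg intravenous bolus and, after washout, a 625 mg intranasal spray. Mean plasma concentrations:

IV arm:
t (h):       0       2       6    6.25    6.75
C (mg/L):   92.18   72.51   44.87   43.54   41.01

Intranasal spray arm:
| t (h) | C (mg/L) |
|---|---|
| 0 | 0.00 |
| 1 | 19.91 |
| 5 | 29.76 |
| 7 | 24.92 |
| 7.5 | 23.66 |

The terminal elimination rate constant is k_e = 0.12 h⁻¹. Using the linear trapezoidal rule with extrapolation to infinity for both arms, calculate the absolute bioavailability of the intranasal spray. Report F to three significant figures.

F = 0.193

Trapezoidal AUC_0→6.75 (IV):
  [0→2]: (92.18+72.51)/2 × 2 = 164.69
  [2→6]: (72.51+44.87)/2 × 4 = 234.76
  [6→6.25]: (44.87+43.54)/2 × 0.25 = 11.05125
  [6.25→6.75]: (43.54+41.01)/2 × 0.5 = 21.1375
  Sum = 431.63875 mg/L·h
IV tail: 41.01/0.12 = 341.750; AUC_iv,0→∞ = 431.63875 + 341.750 = 773.38875 mg/L·h
Trapezoidal AUC_0→7.5 (intranasal spray):
  [0→1]: (0.00+19.91)/2 × 1 = 9.955
  [1→5]: (19.91+29.76)/2 × 4 = 99.34
  [5→7]: (29.76+24.92)/2 × 2 = 54.68
  [7→7.5]: (24.92+23.66)/2 × 0.5 = 12.145
  Sum = 176.12 mg/L·h
intranasal spray tail: 23.66/0.12 = 197.167; AUC_ev,0→∞ = 176.12 + 197.167 = 373.287 mg/L·h
F = (AUC_ev/D_ev)/(AUC_iv/D_iv) = (373.287/625)/(773.38875/250) = 0.5972592/3.093555 = 0.1931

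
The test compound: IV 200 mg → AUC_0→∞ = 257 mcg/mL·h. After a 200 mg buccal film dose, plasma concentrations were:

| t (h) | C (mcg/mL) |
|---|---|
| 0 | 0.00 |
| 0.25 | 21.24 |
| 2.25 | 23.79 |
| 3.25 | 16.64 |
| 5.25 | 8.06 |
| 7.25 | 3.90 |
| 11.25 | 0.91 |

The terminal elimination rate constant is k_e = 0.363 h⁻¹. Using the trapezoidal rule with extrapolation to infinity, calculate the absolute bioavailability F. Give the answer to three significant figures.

F = 0.454

Trapezoidal AUC_0→11.25 (buccal film):
  [0→0.25]: (0.00+21.24)/2 × 0.25 = 2.655
  [0.25→2.25]: (21.24+23.79)/2 × 2 = 45.03
  [2.25→3.25]: (23.79+16.64)/2 × 1 = 20.215
  [3.25→5.25]: (16.64+8.06)/2 × 2 = 24.7
  [5.25→7.25]: (8.06+3.90)/2 × 2 = 11.96
  [7.25→11.25]: (3.90+0.91)/2 × 4 = 9.62
  Sum = 114.18 mcg/mL·h
Tail: C_last/k_e = 0.91/0.363 = 2.507
AUC_0→∞ (buccal film) = 114.18 + 2.507 = 116.687 mcg/mL·h
F = (AUC_ev/D_ev)/(AUC_iv/D_iv) = (116.687/200)/(257/200) = 0.583435/1.285 = 0.4540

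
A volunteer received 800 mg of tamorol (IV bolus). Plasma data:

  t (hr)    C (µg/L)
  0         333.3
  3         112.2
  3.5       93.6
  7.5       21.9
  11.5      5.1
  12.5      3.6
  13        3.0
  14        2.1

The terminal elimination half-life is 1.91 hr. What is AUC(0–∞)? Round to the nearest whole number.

AUC = 1019 µg/L·hr

Trapezoidal AUC_0→14:
  [0→3]: (333.3+112.2)/2 × 3 = 668.25
  [3→3.5]: (112.2+93.6)/2 × 0.5 = 51.45
  [3.5→7.5]: (93.6+21.9)/2 × 4 = 231.0
  [7.5→11.5]: (21.9+5.1)/2 × 4 = 54.0
  [11.5→12.5]: (5.1+3.6)/2 × 1 = 4.35
  [12.5→13]: (3.6+3.0)/2 × 0.5 = 1.65
  [13→14]: (3.0+2.1)/2 × 1 = 2.55
  Sum = 1013.25 µg/L·hr
k_e = ln2 / t½ = 0.693147 / 1.91 = 0.3629 hr^-1
Extrapolated tail: C_last / k_e = 2.1 / 0.3629 = 5.787
AUC_0→∞ = 1013.25 + 5.787 = 1019.037 µg/L·hr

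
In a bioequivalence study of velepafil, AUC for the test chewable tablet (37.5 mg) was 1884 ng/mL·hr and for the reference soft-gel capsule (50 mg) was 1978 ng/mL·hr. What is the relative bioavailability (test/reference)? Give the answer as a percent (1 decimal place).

F_rel = (AUC_test/D_test) / (AUC_ref/D_ref)
      = (1884/37.5) / (1978/50)
      = 50.24 / 39.56 = 1.2700 = 127.00%

F_rel = 127.0%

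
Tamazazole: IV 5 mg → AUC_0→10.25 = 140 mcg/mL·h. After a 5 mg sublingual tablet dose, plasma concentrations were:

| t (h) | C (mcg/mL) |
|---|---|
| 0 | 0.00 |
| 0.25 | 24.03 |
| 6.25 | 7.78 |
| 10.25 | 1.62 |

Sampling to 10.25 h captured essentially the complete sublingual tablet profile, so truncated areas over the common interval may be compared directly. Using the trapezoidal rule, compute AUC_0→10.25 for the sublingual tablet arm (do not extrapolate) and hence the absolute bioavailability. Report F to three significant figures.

Trapezoidal AUC_0→10.25 (sublingual tablet):
  [0→0.25]: (0.00+24.03)/2 × 0.25 = 3.00375
  [0.25→6.25]: (24.03+7.78)/2 × 6 = 95.43
  [6.25→10.25]: (7.78+1.62)/2 × 4 = 18.8
  Sum = 117.23375 mcg/mL·h
F = (AUC_ev/D_ev)/(AUC_iv/D_iv) = (117.23375/5)/(140/5) = 23.44675/28 = 0.8374

F = 0.837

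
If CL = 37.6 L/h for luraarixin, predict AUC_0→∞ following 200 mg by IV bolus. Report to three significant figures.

AUC = 5.32 mg/L·h

AUC_0→∞ = Dose_iv / CL
        = 200 / 37.6 = 5.31915 mg/L·h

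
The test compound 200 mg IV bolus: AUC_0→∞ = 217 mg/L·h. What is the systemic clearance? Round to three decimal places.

CL = Dose_iv / AUC_0→∞
   = 200 / 217 = 0.921659 L/h

CL = 0.922 L/h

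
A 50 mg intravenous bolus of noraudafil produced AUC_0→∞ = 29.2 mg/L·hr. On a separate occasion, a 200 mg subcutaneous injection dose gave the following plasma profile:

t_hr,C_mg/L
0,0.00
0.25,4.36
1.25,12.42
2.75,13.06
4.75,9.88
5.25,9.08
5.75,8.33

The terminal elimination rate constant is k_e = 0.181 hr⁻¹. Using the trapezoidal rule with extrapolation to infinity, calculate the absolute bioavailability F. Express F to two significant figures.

Trapezoidal AUC_0→5.75 (subcutaneous injection):
  [0→0.25]: (0.00+4.36)/2 × 0.25 = 0.545
  [0.25→1.25]: (4.36+12.42)/2 × 1 = 8.39
  [1.25→2.75]: (12.42+13.06)/2 × 1.5 = 19.11
  [2.75→4.75]: (13.06+9.88)/2 × 2 = 22.94
  [4.75→5.25]: (9.88+9.08)/2 × 0.5 = 4.74
  [5.25→5.75]: (9.08+8.33)/2 × 0.5 = 4.3525
  Sum = 60.0775 mg/L·hr
Tail: C_last/k_e = 8.33/0.181 = 46.022
AUC_0→∞ (subcutaneous injection) = 60.0775 + 46.022 = 106.0995 mg/L·hr
F = (AUC_ev/D_ev)/(AUC_iv/D_iv) = (106.0995/200)/(29.2/50) = 0.5304975/0.584 = 0.9084

F = 0.91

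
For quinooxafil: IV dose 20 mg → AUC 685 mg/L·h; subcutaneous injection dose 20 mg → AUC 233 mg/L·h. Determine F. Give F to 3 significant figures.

F = 0.340

F = (AUC_ev / D_ev) / (AUC_iv / D_iv)
  = (233/20) / (685/20)
  = 11.65 / 34.25 = 0.3401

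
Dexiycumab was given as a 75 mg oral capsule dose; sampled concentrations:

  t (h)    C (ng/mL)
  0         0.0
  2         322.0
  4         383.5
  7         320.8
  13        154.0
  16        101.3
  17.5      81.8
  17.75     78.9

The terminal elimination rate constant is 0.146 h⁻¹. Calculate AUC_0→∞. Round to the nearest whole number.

Trapezoidal AUC_0→17.75:
  [0→2]: (0.0+322.0)/2 × 2 = 322.0
  [2→4]: (322.0+383.5)/2 × 2 = 705.5
  [4→7]: (383.5+320.8)/2 × 3 = 1056.45
  [7→13]: (320.8+154.0)/2 × 6 = 1424.4
  [13→16]: (154.0+101.3)/2 × 3 = 382.95
  [16→17.5]: (101.3+81.8)/2 × 1.5 = 137.325
  [17.5→17.75]: (81.8+78.9)/2 × 0.25 = 20.0875
  Sum = 4048.7125 ng/mL·h
Extrapolated tail: C_last / k_e = 78.9 / 0.146 = 540.411
AUC_0→∞ = 4048.7125 + 540.411 = 4589.1235 ng/mL·h

AUC = 4589 ng/mL·h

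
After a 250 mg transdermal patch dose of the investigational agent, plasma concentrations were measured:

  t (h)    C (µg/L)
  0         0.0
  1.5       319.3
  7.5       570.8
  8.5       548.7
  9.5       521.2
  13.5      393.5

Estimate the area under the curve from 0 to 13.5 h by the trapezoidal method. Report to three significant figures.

AUC = 5830 µg/L·h

Trapezoidal AUC_0→13.5:
  [0→1.5]: (0.0+319.3)/2 × 1.5 = 239.475
  [1.5→7.5]: (319.3+570.8)/2 × 6 = 2670.3
  [7.5→8.5]: (570.8+548.7)/2 × 1 = 559.75
  [8.5→9.5]: (548.7+521.2)/2 × 1 = 534.95
  [9.5→13.5]: (521.2+393.5)/2 × 4 = 1829.4
  Sum = 5833.875 µg/L·h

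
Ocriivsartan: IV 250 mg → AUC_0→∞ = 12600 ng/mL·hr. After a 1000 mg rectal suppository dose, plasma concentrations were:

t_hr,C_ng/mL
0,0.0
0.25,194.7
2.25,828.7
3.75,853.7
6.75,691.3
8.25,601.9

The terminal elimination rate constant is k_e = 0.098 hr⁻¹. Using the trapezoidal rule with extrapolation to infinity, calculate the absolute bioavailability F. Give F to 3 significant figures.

F = 0.233

Trapezoidal AUC_0→8.25 (rectal suppository):
  [0→0.25]: (0.0+194.7)/2 × 0.25 = 24.3375
  [0.25→2.25]: (194.7+828.7)/2 × 2 = 1023.4
  [2.25→3.75]: (828.7+853.7)/2 × 1.5 = 1261.8
  [3.75→6.75]: (853.7+691.3)/2 × 3 = 2317.5
  [6.75→8.25]: (691.3+601.9)/2 × 1.5 = 969.9
  Sum = 5596.9375 ng/mL·hr
Tail: C_last/k_e = 601.9/0.098 = 6141.837
AUC_0→∞ (rectal suppository) = 5596.9375 + 6141.837 = 11738.7745 ng/mL·hr
F = (AUC_ev/D_ev)/(AUC_iv/D_iv) = (11738.7745/1000)/(12600/250) = 11.7388/50.4 = 0.2329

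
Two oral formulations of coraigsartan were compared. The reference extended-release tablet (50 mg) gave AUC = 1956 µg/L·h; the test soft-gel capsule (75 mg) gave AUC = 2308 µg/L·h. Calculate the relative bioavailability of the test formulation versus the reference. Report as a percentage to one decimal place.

F_rel = (AUC_test/D_test) / (AUC_ref/D_ref)
      = (2308/75) / (1956/50)
      = 30.7733 / 39.12 = 0.7866 = 78.66%

F_rel = 78.7%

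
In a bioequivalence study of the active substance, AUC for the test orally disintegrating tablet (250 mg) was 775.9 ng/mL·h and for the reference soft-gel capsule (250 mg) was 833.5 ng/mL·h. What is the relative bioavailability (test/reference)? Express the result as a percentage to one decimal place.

F_rel = (AUC_test/D_test) / (AUC_ref/D_ref)
      = (775.9/250) / (833.5/250)
      = 3.1036 / 3.334 = 0.9309 = 93.09%

F_rel = 93.1%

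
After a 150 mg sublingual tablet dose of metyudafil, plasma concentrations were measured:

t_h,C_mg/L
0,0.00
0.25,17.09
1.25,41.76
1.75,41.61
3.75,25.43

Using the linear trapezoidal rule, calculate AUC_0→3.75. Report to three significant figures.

AUC = 119 mg/L·h

Trapezoidal AUC_0→3.75:
  [0→0.25]: (0.00+17.09)/2 × 0.25 = 2.13625
  [0.25→1.25]: (17.09+41.76)/2 × 1 = 29.425
  [1.25→1.75]: (41.76+41.61)/2 × 0.5 = 20.8425
  [1.75→3.75]: (41.61+25.43)/2 × 2 = 67.04
  Sum = 119.44375 mg/L·h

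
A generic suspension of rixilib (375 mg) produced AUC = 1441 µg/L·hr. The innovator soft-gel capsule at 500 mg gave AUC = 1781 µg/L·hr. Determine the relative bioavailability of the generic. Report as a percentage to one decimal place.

F_rel = 107.9%

F_rel = (AUC_test/D_test) / (AUC_ref/D_ref)
      = (1441/375) / (1781/500)
      = 3.84267 / 3.562 = 1.0788 = 107.88%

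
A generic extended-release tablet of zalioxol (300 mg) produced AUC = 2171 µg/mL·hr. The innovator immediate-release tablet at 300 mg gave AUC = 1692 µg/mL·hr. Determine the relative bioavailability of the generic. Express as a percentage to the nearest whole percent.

F_rel = (AUC_test/D_test) / (AUC_ref/D_ref)
      = (2171/300) / (1692/300)
      = 7.23667 / 5.64 = 1.2831 = 128.31%

F_rel = 128%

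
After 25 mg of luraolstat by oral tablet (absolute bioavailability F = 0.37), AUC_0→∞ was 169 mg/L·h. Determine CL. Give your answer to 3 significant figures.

CL = F × Dose / AUC_0→∞
   = 0.37 × 25 / 169 = 0.0547337 L/h

CL = 0.0547 L/h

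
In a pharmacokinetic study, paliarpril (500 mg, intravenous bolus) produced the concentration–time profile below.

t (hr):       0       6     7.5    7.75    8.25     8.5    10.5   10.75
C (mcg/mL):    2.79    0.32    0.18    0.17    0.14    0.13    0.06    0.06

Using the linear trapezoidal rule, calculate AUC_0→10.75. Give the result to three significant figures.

AUC = 10.1 mcg/mL·hr

Trapezoidal AUC_0→10.75:
  [0→6]: (2.79+0.32)/2 × 6 = 9.33
  [6→7.5]: (0.32+0.18)/2 × 1.5 = 0.375
  [7.5→7.75]: (0.18+0.17)/2 × 0.25 = 0.04375
  [7.75→8.25]: (0.17+0.14)/2 × 0.5 = 0.0775
  [8.25→8.5]: (0.14+0.13)/2 × 0.25 = 0.03375
  [8.5→10.5]: (0.13+0.06)/2 × 2 = 0.19
  [10.5→10.75]: (0.06+0.06)/2 × 0.25 = 0.015
  Sum = 10.065 mcg/mL·hr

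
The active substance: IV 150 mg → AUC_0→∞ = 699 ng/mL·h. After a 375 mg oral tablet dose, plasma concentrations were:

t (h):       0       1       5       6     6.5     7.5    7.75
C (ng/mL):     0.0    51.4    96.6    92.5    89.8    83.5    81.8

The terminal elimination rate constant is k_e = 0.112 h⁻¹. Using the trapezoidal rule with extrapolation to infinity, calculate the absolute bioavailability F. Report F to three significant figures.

Trapezoidal AUC_0→7.75 (oral tablet):
  [0→1]: (0.0+51.4)/2 × 1 = 25.7
  [1→5]: (51.4+96.6)/2 × 4 = 296.0
  [5→6]: (96.6+92.5)/2 × 1 = 94.55
  [6→6.5]: (92.5+89.8)/2 × 0.5 = 45.575
  [6.5→7.5]: (89.8+83.5)/2 × 1 = 86.65
  [7.5→7.75]: (83.5+81.8)/2 × 0.25 = 20.6625
  Sum = 569.1375 ng/mL·h
Tail: C_last/k_e = 81.8/0.112 = 730.357
AUC_0→∞ (oral tablet) = 569.1375 + 730.357 = 1299.4945 ng/mL·h
F = (AUC_ev/D_ev)/(AUC_iv/D_iv) = (1299.4945/375)/(699/150) = 3.46532/4.66 = 0.7436

F = 0.744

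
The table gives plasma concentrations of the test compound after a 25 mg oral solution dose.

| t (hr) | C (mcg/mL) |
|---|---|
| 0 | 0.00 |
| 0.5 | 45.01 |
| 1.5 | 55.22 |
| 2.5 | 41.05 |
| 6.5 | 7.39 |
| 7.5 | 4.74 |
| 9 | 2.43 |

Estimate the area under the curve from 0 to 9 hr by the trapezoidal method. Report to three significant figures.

Trapezoidal AUC_0→9:
  [0→0.5]: (0.00+45.01)/2 × 0.5 = 11.2525
  [0.5→1.5]: (45.01+55.22)/2 × 1 = 50.115
  [1.5→2.5]: (55.22+41.05)/2 × 1 = 48.135
  [2.5→6.5]: (41.05+7.39)/2 × 4 = 96.88
  [6.5→7.5]: (7.39+4.74)/2 × 1 = 6.065
  [7.5→9]: (4.74+2.43)/2 × 1.5 = 5.3775
  Sum = 217.825 mcg/mL·hr

AUC = 218 mcg/mL·hr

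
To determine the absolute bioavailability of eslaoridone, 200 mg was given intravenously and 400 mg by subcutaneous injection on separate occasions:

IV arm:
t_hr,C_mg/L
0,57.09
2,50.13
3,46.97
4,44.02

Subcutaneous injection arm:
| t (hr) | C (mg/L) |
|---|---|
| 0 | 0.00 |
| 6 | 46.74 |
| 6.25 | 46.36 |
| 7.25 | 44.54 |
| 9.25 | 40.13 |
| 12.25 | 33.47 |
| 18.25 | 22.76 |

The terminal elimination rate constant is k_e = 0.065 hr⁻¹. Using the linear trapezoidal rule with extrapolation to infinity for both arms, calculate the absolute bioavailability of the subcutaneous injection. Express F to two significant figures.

F = 0.52

Trapezoidal AUC_0→4 (IV):
  [0→2]: (57.09+50.13)/2 × 2 = 107.22
  [2→3]: (50.13+46.97)/2 × 1 = 48.55
  [3→4]: (46.97+44.02)/2 × 1 = 45.495
  Sum = 201.265 mg/L·hr
IV tail: 44.02/0.065 = 677.231; AUC_iv,0→∞ = 201.265 + 677.231 = 878.496 mg/L·hr
Trapezoidal AUC_0→18.25 (subcutaneous injection):
  [0→6]: (0.00+46.74)/2 × 6 = 140.22
  [6→6.25]: (46.74+46.36)/2 × 0.25 = 11.6375
  [6.25→7.25]: (46.36+44.54)/2 × 1 = 45.45
  [7.25→9.25]: (44.54+40.13)/2 × 2 = 84.67
  [9.25→12.25]: (40.13+33.47)/2 × 3 = 110.4
  [12.25→18.25]: (33.47+22.76)/2 × 6 = 168.69
  Sum = 561.0675 mg/L·hr
subcutaneous injection tail: 22.76/0.065 = 350.154; AUC_ev,0→∞ = 561.0675 + 350.154 = 911.2215 mg/L·hr
F = (AUC_ev/D_ev)/(AUC_iv/D_iv) = (911.2215/400)/(878.496/200) = 2.27805/4.39248 = 0.5186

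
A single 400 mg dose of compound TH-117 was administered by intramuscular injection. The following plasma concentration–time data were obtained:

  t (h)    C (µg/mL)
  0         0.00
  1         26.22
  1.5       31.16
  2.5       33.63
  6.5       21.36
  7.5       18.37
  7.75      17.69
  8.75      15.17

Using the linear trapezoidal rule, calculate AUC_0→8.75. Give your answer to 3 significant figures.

AUC = 211 µg/mL·h

Trapezoidal AUC_0→8.75:
  [0→1]: (0.00+26.22)/2 × 1 = 13.11
  [1→1.5]: (26.22+31.16)/2 × 0.5 = 14.345
  [1.5→2.5]: (31.16+33.63)/2 × 1 = 32.395
  [2.5→6.5]: (33.63+21.36)/2 × 4 = 109.98
  [6.5→7.5]: (21.36+18.37)/2 × 1 = 19.865
  [7.5→7.75]: (18.37+17.69)/2 × 0.25 = 4.5075
  [7.75→8.75]: (17.69+15.17)/2 × 1 = 16.43
  Sum = 210.6325 µg/mL·h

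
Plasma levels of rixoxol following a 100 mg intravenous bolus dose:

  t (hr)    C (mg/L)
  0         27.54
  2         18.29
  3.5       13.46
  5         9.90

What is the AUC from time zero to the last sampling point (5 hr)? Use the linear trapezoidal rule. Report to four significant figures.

AUC = 87.16 mg/L·hr

Trapezoidal AUC_0→5:
  [0→2]: (27.54+18.29)/2 × 2 = 45.83
  [2→3.5]: (18.29+13.46)/2 × 1.5 = 23.8125
  [3.5→5]: (13.46+9.90)/2 × 1.5 = 17.52
  Sum = 87.1625 mg/L·hr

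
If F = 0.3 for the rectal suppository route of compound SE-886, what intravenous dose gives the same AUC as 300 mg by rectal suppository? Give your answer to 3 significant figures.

Systemic exposure from an extravascular dose = F × D_ev, so the equivalent IV dose is F × D_ev.
D_iv = F × D_ev = 0.3 × 300 = 90 mg

D_iv = 90.0 mg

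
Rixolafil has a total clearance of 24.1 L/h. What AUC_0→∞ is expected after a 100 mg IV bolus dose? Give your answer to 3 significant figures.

AUC = 4.15 mg/L·h

AUC_0→∞ = Dose_iv / CL
        = 100 / 24.1 = 4.14938 mg/L·h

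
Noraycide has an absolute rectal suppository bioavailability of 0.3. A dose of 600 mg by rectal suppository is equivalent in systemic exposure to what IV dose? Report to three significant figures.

D_iv = 180 mg

Systemic exposure from an extravascular dose = F × D_ev, so the equivalent IV dose is F × D_ev.
D_iv = F × D_ev = 0.3 × 600 = 180 mg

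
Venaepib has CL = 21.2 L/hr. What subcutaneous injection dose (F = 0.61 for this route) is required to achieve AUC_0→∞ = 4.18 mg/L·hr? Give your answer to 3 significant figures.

Dose = CL × AUC_0→∞ / F
     = 21.2 × 4.18 / 0.61 = 145.272 mg

Dose = 145 mg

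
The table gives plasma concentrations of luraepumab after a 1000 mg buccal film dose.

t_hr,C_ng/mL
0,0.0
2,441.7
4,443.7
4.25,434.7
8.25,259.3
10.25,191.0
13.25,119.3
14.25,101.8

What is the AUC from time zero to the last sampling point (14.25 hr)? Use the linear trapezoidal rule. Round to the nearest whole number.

AUC = 3851 ng/mL·hr

Trapezoidal AUC_0→14.25:
  [0→2]: (0.0+441.7)/2 × 2 = 441.7
  [2→4]: (441.7+443.7)/2 × 2 = 885.4
  [4→4.25]: (443.7+434.7)/2 × 0.25 = 109.8
  [4.25→8.25]: (434.7+259.3)/2 × 4 = 1388.0
  [8.25→10.25]: (259.3+191.0)/2 × 2 = 450.3
  [10.25→13.25]: (191.0+119.3)/2 × 3 = 465.45
  [13.25→14.25]: (119.3+101.8)/2 × 1 = 110.55
  Sum = 3851.2 ng/mL·hr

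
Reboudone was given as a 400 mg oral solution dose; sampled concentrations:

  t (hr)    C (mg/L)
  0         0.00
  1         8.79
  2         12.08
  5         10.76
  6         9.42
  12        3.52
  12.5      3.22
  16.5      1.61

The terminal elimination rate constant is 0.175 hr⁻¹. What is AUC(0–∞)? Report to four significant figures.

AUC = 118.5 mg/L·hr

Trapezoidal AUC_0→16.5:
  [0→1]: (0.00+8.79)/2 × 1 = 4.395
  [1→2]: (8.79+12.08)/2 × 1 = 10.435
  [2→5]: (12.08+10.76)/2 × 3 = 34.26
  [5→6]: (10.76+9.42)/2 × 1 = 10.09
  [6→12]: (9.42+3.52)/2 × 6 = 38.82
  [12→12.5]: (3.52+3.22)/2 × 0.5 = 1.685
  [12.5→16.5]: (3.22+1.61)/2 × 4 = 9.66
  Sum = 109.345 mg/L·hr
Extrapolated tail: C_last / k_e = 1.61 / 0.175 = 9.200
AUC_0→∞ = 109.345 + 9.200 = 118.545 mg/L·hr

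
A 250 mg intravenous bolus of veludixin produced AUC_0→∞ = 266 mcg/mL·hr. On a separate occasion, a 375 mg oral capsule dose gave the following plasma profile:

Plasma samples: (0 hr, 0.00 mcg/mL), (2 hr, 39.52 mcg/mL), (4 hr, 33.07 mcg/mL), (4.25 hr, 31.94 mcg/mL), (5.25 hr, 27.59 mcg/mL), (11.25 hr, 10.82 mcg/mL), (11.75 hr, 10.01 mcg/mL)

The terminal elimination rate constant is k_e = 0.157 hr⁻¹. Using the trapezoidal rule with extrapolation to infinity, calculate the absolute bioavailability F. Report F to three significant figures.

Trapezoidal AUC_0→11.75 (oral capsule):
  [0→2]: (0.00+39.52)/2 × 2 = 39.52
  [2→4]: (39.52+33.07)/2 × 2 = 72.59
  [4→4.25]: (33.07+31.94)/2 × 0.25 = 8.12625
  [4.25→5.25]: (31.94+27.59)/2 × 1 = 29.765
  [5.25→11.25]: (27.59+10.82)/2 × 6 = 115.23
  [11.25→11.75]: (10.82+10.01)/2 × 0.5 = 5.2075
  Sum = 270.43875 mcg/mL·hr
Tail: C_last/k_e = 10.01/0.157 = 63.758
AUC_0→∞ (oral capsule) = 270.43875 + 63.758 = 334.19675 mcg/mL·hr
F = (AUC_ev/D_ev)/(AUC_iv/D_iv) = (334.19675/375)/(266/250) = 0.891191/1.064 = 0.8376

F = 0.838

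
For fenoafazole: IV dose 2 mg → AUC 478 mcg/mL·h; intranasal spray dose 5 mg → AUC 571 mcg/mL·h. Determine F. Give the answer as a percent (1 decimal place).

F = (AUC_ev / D_ev) / (AUC_iv / D_iv)
  = (571/5) / (478/2)
  = 114.2 / 239 = 0.4778
  = 47.78%

F = 47.8%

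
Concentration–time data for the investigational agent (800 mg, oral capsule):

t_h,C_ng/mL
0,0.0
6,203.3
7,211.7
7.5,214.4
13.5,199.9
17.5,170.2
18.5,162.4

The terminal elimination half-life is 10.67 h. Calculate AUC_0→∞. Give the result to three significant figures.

AUC = 5570 ng/mL·h

Trapezoidal AUC_0→18.5:
  [0→6]: (0.0+203.3)/2 × 6 = 609.9
  [6→7]: (203.3+211.7)/2 × 1 = 207.5
  [7→7.5]: (211.7+214.4)/2 × 0.5 = 106.525
  [7.5→13.5]: (214.4+199.9)/2 × 6 = 1242.9
  [13.5→17.5]: (199.9+170.2)/2 × 4 = 740.2
  [17.5→18.5]: (170.2+162.4)/2 × 1 = 166.3
  Sum = 3073.325 ng/mL·h
k_e = ln2 / t½ = 0.693147 / 10.67 = 0.0650 h^-1
Extrapolated tail: C_last / k_e = 162.4 / 0.065 = 2498.462
AUC_0→∞ = 3073.325 + 2498.462 = 5571.787 ng/mL·h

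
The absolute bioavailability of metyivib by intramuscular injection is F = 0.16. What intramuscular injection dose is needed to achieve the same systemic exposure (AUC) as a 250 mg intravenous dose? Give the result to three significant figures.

For equal systemic exposure: F × D_ev = D_iv
D_ev = D_iv / F = 250 / 0.16 = 1562.5 mg

D_intramuscular = 1560 mg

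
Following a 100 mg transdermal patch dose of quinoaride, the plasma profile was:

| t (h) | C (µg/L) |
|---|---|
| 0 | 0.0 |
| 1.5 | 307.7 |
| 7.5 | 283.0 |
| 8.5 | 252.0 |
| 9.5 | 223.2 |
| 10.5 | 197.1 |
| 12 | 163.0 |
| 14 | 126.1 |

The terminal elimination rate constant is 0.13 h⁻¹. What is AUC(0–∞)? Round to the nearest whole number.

AUC = 4247 µg/L·h

Trapezoidal AUC_0→14:
  [0→1.5]: (0.0+307.7)/2 × 1.5 = 230.775
  [1.5→7.5]: (307.7+283.0)/2 × 6 = 1772.1
  [7.5→8.5]: (283.0+252.0)/2 × 1 = 267.5
  [8.5→9.5]: (252.0+223.2)/2 × 1 = 237.6
  [9.5→10.5]: (223.2+197.1)/2 × 1 = 210.15
  [10.5→12]: (197.1+163.0)/2 × 1.5 = 270.075
  [12→14]: (163.0+126.1)/2 × 2 = 289.1
  Sum = 3277.3 µg/L·h
Extrapolated tail: C_last / k_e = 126.1 / 0.13 = 970.000
AUC_0→∞ = 3277.3 + 970.000 = 4247.3 µg/L·h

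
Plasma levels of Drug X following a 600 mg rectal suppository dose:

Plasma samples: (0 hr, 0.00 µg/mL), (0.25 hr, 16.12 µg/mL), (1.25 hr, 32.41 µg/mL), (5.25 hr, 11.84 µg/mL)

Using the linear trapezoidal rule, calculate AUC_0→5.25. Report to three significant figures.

Trapezoidal AUC_0→5.25:
  [0→0.25]: (0.00+16.12)/2 × 0.25 = 2.015
  [0.25→1.25]: (16.12+32.41)/2 × 1 = 24.265
  [1.25→5.25]: (32.41+11.84)/2 × 4 = 88.5
  Sum = 114.78 µg/mL·hr

AUC = 115 µg/mL·hr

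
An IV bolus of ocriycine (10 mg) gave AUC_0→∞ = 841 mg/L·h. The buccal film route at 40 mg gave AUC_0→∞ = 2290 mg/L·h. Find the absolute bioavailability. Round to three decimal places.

F = 0.681

F = (AUC_ev / D_ev) / (AUC_iv / D_iv)
  = (2290/40) / (841/10)
  = 57.25 / 84.1 = 0.6807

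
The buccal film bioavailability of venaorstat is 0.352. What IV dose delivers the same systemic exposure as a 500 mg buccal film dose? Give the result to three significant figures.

Systemic exposure from an extravascular dose = F × D_ev, so the equivalent IV dose is F × D_ev.
D_iv = F × D_ev = 0.352 × 500 = 176 mg

D_iv = 176 mg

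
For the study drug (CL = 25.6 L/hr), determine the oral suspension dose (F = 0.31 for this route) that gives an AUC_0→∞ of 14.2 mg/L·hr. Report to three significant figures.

Dose = 1170 mg

Dose = CL × AUC_0→∞ / F
     = 25.6 × 14.2 / 0.31 = 1172.65 mg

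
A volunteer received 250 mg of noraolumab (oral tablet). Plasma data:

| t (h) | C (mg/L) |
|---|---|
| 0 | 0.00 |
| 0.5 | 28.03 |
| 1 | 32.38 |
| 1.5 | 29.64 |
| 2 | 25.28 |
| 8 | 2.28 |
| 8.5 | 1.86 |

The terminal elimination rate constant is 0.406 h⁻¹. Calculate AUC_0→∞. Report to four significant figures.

Trapezoidal AUC_0→8.5:
  [0→0.5]: (0.00+28.03)/2 × 0.5 = 7.0075
  [0.5→1]: (28.03+32.38)/2 × 0.5 = 15.1025
  [1→1.5]: (32.38+29.64)/2 × 0.5 = 15.505
  [1.5→2]: (29.64+25.28)/2 × 0.5 = 13.73
  [2→8]: (25.28+2.28)/2 × 6 = 82.68
  [8→8.5]: (2.28+1.86)/2 × 0.5 = 1.035
  Sum = 135.06 mg/L·h
Extrapolated tail: C_last / k_e = 1.86 / 0.406 = 4.581
AUC_0→∞ = 135.06 + 4.581 = 139.641 mg/L·h

AUC = 139.6 mg/L·h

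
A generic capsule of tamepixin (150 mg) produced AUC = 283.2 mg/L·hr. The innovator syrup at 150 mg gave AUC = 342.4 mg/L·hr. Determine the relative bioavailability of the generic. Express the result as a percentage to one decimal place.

F_rel = 82.7%

F_rel = (AUC_test/D_test) / (AUC_ref/D_ref)
      = (283.2/150) / (342.4/150)
      = 1.888 / 2.28267 = 0.8271 = 82.71%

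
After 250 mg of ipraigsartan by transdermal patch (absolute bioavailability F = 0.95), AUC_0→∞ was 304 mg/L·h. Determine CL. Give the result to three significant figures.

CL = F × Dose / AUC_0→∞
   = 0.95 × 250 / 304 = 0.78125 L/h

CL = 0.781 L/h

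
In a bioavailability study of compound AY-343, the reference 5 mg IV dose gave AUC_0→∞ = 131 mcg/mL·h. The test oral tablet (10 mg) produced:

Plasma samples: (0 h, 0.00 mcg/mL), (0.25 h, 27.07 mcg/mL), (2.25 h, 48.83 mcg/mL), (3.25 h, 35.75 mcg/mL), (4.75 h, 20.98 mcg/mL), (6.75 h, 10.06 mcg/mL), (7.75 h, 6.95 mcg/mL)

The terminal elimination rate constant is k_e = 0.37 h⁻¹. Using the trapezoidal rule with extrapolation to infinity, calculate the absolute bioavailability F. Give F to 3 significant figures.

Trapezoidal AUC_0→7.75 (oral tablet):
  [0→0.25]: (0.00+27.07)/2 × 0.25 = 3.38375
  [0.25→2.25]: (27.07+48.83)/2 × 2 = 75.9
  [2.25→3.25]: (48.83+35.75)/2 × 1 = 42.29
  [3.25→4.75]: (35.75+20.98)/2 × 1.5 = 42.5475
  [4.75→6.75]: (20.98+10.06)/2 × 2 = 31.04
  [6.75→7.75]: (10.06+6.95)/2 × 1 = 8.505
  Sum = 203.66625 mcg/mL·h
Tail: C_last/k_e = 6.95/0.37 = 18.784
AUC_0→∞ (oral tablet) = 203.66625 + 18.784 = 222.45025 mcg/mL·h
F = (AUC_ev/D_ev)/(AUC_iv/D_iv) = (222.45025/10)/(131/5) = 22.245025/26.2 = 0.8490

F = 0.849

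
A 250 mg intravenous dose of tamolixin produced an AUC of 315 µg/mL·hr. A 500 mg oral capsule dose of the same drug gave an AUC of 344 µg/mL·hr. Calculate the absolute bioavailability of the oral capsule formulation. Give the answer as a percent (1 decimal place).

F = (AUC_ev / D_ev) / (AUC_iv / D_iv)
  = (344/500) / (315/250)
  = 0.688 / 1.26 = 0.5460
  = 54.60%

F = 54.6%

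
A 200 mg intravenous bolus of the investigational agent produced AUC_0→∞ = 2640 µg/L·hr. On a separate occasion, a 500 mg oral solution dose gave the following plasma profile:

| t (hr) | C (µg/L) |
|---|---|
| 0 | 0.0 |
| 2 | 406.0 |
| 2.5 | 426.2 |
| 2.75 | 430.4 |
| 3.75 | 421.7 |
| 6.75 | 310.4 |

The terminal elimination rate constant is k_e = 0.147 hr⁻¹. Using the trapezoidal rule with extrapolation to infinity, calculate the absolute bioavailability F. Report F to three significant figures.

F = 0.660

Trapezoidal AUC_0→6.75 (oral solution):
  [0→2]: (0.0+406.0)/2 × 2 = 406.0
  [2→2.5]: (406.0+426.2)/2 × 0.5 = 208.05
  [2.5→2.75]: (426.2+430.4)/2 × 0.25 = 107.075
  [2.75→3.75]: (430.4+421.7)/2 × 1 = 426.05
  [3.75→6.75]: (421.7+310.4)/2 × 3 = 1098.15
  Sum = 2245.325 µg/L·hr
Tail: C_last/k_e = 310.4/0.147 = 2111.565
AUC_0→∞ (oral solution) = 2245.325 + 2111.565 = 4356.89 µg/L·hr
F = (AUC_ev/D_ev)/(AUC_iv/D_iv) = (4356.89/500)/(2640/200) = 8.71378/13.2 = 0.6601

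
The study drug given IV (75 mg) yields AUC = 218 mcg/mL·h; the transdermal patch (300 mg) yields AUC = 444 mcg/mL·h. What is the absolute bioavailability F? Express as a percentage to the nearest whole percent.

F = 51%

F = (AUC_ev / D_ev) / (AUC_iv / D_iv)
  = (444/300) / (218/75)
  = 1.48 / 2.90667 = 0.5092
  = 50.92%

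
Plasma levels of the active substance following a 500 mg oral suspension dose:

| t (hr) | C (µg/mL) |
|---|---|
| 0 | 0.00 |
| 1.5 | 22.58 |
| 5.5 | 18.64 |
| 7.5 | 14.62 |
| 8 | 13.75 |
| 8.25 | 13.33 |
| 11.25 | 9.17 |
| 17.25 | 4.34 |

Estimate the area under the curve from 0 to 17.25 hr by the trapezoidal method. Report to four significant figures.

Trapezoidal AUC_0→17.25:
  [0→1.5]: (0.00+22.58)/2 × 1.5 = 16.935
  [1.5→5.5]: (22.58+18.64)/2 × 4 = 82.44
  [5.5→7.5]: (18.64+14.62)/2 × 2 = 33.26
  [7.5→8]: (14.62+13.75)/2 × 0.5 = 7.0925
  [8→8.25]: (13.75+13.33)/2 × 0.25 = 3.385
  [8.25→11.25]: (13.33+9.17)/2 × 3 = 33.75
  [11.25→17.25]: (9.17+4.34)/2 × 6 = 40.53
  Sum = 217.3925 µg/mL·hr

AUC = 217.4 µg/mL·hr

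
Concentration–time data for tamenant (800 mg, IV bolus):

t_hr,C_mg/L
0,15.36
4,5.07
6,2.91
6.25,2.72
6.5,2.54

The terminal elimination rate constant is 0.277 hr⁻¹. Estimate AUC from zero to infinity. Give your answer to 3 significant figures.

AUC = 59.4 mg/L·hr

Trapezoidal AUC_0→6.5:
  [0→4]: (15.36+5.07)/2 × 4 = 40.86
  [4→6]: (5.07+2.91)/2 × 2 = 7.98
  [6→6.25]: (2.91+2.72)/2 × 0.25 = 0.70375
  [6.25→6.5]: (2.72+2.54)/2 × 0.25 = 0.6575
  Sum = 50.20125 mg/L·hr
Extrapolated tail: C_last / k_e = 2.54 / 0.277 = 9.170
AUC_0→∞ = 50.20125 + 9.170 = 59.37125 mg/L·hr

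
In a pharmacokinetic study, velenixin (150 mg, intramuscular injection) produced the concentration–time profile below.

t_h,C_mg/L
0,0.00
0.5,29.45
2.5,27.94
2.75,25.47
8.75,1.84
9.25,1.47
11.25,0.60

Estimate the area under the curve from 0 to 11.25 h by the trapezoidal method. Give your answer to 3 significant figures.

Trapezoidal AUC_0→11.25:
  [0→0.5]: (0.00+29.45)/2 × 0.5 = 7.3625
  [0.5→2.5]: (29.45+27.94)/2 × 2 = 57.39
  [2.5→2.75]: (27.94+25.47)/2 × 0.25 = 6.67625
  [2.75→8.75]: (25.47+1.84)/2 × 6 = 81.93
  [8.75→9.25]: (1.84+1.47)/2 × 0.5 = 0.8275
  [9.25→11.25]: (1.47+0.60)/2 × 2 = 2.07
  Sum = 156.25625 mg/L·h

AUC = 156 mg/L·h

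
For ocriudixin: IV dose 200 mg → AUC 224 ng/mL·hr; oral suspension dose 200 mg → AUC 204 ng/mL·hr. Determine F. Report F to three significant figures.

F = (AUC_ev / D_ev) / (AUC_iv / D_iv)
  = (204/200) / (224/200)
  = 1.02 / 1.12 = 0.9107

F = 0.911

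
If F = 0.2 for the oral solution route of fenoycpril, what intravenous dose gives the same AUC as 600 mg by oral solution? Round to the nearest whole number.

D_iv = 120 mg

Systemic exposure from an extravascular dose = F × D_ev, so the equivalent IV dose is F × D_ev.
D_iv = F × D_ev = 0.2 × 600 = 120 mg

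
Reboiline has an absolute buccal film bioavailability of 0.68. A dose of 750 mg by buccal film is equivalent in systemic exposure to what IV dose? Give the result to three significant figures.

D_iv = 510 mg

Systemic exposure from an extravascular dose = F × D_ev, so the equivalent IV dose is F × D_ev.
D_iv = F × D_ev = 0.68 × 750 = 510 mg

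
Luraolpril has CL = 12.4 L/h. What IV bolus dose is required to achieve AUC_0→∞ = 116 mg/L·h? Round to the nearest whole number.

Dose = 1438 mg

Dose_iv = CL × AUC_0→∞
     = 12.4 × 116 = 1438.4 mg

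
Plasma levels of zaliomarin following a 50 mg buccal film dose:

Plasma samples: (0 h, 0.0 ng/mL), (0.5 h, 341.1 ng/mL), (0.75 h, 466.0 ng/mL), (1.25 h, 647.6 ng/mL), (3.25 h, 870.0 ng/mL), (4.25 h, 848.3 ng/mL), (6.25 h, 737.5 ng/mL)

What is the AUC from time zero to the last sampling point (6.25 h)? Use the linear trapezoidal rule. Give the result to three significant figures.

Trapezoidal AUC_0→6.25:
  [0→0.5]: (0.0+341.1)/2 × 0.5 = 85.275
  [0.5→0.75]: (341.1+466.0)/2 × 0.25 = 100.8875
  [0.75→1.25]: (466.0+647.6)/2 × 0.5 = 278.4
  [1.25→3.25]: (647.6+870.0)/2 × 2 = 1517.6
  [3.25→4.25]: (870.0+848.3)/2 × 1 = 859.15
  [4.25→6.25]: (848.3+737.5)/2 × 2 = 1585.8
  Sum = 4427.1125 ng/mL·h

AUC = 4430 ng/mL·h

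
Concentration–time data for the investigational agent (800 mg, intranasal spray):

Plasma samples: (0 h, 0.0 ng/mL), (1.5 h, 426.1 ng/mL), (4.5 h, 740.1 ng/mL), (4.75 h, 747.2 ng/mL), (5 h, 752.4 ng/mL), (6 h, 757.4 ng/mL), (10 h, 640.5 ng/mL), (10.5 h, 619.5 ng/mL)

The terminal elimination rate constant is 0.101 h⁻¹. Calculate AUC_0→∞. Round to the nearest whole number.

AUC = 12442 ng/mL·h

Trapezoidal AUC_0→10.5:
  [0→1.5]: (0.0+426.1)/2 × 1.5 = 319.575
  [1.5→4.5]: (426.1+740.1)/2 × 3 = 1749.3
  [4.5→4.75]: (740.1+747.2)/2 × 0.25 = 185.9125
  [4.75→5]: (747.2+752.4)/2 × 0.25 = 187.45
  [5→6]: (752.4+757.4)/2 × 1 = 754.9
  [6→10]: (757.4+640.5)/2 × 4 = 2795.8
  [10→10.5]: (640.5+619.5)/2 × 0.5 = 315.0
  Sum = 6307.9375 ng/mL·h
Extrapolated tail: C_last / k_e = 619.5 / 0.101 = 6133.663
AUC_0→∞ = 6307.9375 + 6133.663 = 12441.6005 ng/mL·h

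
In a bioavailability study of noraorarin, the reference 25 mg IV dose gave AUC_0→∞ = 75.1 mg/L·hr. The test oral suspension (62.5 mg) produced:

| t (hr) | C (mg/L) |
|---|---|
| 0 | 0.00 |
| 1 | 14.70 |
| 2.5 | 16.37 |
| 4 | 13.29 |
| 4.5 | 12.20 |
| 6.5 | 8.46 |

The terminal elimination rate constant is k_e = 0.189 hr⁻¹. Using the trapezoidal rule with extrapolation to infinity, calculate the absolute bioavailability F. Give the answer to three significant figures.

F = 0.664

Trapezoidal AUC_0→6.5 (oral suspension):
  [0→1]: (0.00+14.70)/2 × 1 = 7.35
  [1→2.5]: (14.70+16.37)/2 × 1.5 = 23.3025
  [2.5→4]: (16.37+13.29)/2 × 1.5 = 22.245
  [4→4.5]: (13.29+12.20)/2 × 0.5 = 6.3725
  [4.5→6.5]: (12.20+8.46)/2 × 2 = 20.66
  Sum = 79.93 mg/L·hr
Tail: C_last/k_e = 8.46/0.189 = 44.762
AUC_0→∞ (oral suspension) = 79.93 + 44.762 = 124.692 mg/L·hr
F = (AUC_ev/D_ev)/(AUC_iv/D_iv) = (124.692/62.5)/(75.1/25) = 1.995072/3.004 = 0.6641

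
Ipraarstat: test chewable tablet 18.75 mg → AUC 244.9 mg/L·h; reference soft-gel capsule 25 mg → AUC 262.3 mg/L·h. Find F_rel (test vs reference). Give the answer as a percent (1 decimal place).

F_rel = (AUC_test/D_test) / (AUC_ref/D_ref)
      = (244.9/18.75) / (262.3/25)
      = 13.0613 / 10.492 = 1.2449 = 124.49%

F_rel = 124.5%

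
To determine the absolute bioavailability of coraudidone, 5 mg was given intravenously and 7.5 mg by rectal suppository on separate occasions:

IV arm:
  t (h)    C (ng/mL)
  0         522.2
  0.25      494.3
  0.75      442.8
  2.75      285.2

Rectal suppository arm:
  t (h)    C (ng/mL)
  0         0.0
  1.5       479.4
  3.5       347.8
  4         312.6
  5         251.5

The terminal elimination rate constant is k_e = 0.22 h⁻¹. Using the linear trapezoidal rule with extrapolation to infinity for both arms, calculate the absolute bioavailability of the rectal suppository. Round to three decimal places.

F = 0.776

Trapezoidal AUC_0→2.75 (IV):
  [0→0.25]: (522.2+494.3)/2 × 0.25 = 127.0625
  [0.25→0.75]: (494.3+442.8)/2 × 0.5 = 234.275
  [0.75→2.75]: (442.8+285.2)/2 × 2 = 728.0
  Sum = 1089.3375 ng/mL·h
IV tail: 285.2/0.22 = 1296.364; AUC_iv,0→∞ = 1089.3375 + 1296.364 = 2385.7015 ng/mL·h
Trapezoidal AUC_0→5 (rectal suppository):
  [0→1.5]: (0.0+479.4)/2 × 1.5 = 359.55
  [1.5→3.5]: (479.4+347.8)/2 × 2 = 827.2
  [3.5→4]: (347.8+312.6)/2 × 0.5 = 165.1
  [4→5]: (312.6+251.5)/2 × 1 = 282.05
  Sum = 1633.9 ng/mL·h
rectal suppository tail: 251.5/0.22 = 1143.182; AUC_ev,0→∞ = 1633.9 + 1143.182 = 2777.082 ng/mL·h
F = (AUC_ev/D_ev)/(AUC_iv/D_iv) = (2777.082/7.5)/(2385.7015/5) = 370.2776/477.1403 = 0.7760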